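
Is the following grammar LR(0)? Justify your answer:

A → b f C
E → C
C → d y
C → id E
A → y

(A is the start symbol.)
A grammar is LR(0) if no state in the canonical LR(0) collection has:
  - both a shift item (dot before a terminal) and a complete item (shift-reduce conflict), or
  - two or more complete items (reduce-reduce conflict; the accept item [A' → A .] counts as a complete item here).

Augment with A' → A and build the canonical LR(0) collection (I0 = CLOSURE({[A' → . A]}), then GOTO on every symbol after a dot until no new states appear). It has 11 states:
  I0: { [A → . b f C], [A → . y], [A' → . A] }  — shift
  I1: { [A' → A .] }  — accept
  I2: { [A → b . f C] }  — shift
  I3: { [A → y .] }  — reduce
  I4: { [A → b f . C], [C → . d y], [C → . id E] }  — shift
  I5: { [A → b f C .] }  — reduce
  I6: { [C → d . y] }  — shift
  I7: { [C → . d y], [C → . id E], [C → id . E], [E → . C] }  — shift
  I8: { [E → C .] }  — reduce
  I9: { [C → id E .] }  — reduce
  I10: { [C → d y .] }  — reduce

Every state is either a pure shift/goto state or contains exactly one complete item and nothing to shift — no conflicts. The grammar is LR(0).

Answer: Yes, the grammar is LR(0)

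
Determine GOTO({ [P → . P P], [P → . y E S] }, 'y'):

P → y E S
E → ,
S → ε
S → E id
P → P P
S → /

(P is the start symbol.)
{ [E → . ,], [P → y . E S] }

GOTO(I, 'y') = CLOSURE({ [A → αX.β] : [A → α.Xβ] ∈ I, X = 'y' })

Items with dot before 'y', with the dot advanced:
  [P → . y E S] → [P → y . E S]
Closure of the advanced items:
  [P → y . E S] has the dot before E: add [E → . ,]

GOTO = { [E → . ,], [P → y . E S] }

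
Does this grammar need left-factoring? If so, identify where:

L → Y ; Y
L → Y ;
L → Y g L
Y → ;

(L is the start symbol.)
Left-factoring is needed when two productions for the same non-terminal
share a common prefix on the right-hand side.

Productions for L:
  L → Y ; Y
  L → Y ;
  L → Y g L

Found common prefix 'Y' in productions for L

Answer: Yes, L has productions with common prefix 'Y'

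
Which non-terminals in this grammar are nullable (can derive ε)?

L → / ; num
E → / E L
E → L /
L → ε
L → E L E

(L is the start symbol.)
{ 'L' }

A non-terminal is nullable if it can derive ε (the empty string): either it has an ε-production, or it has a production whose right-hand side consists entirely of nullable non-terminals.

ε-productions: L → ε
So L is immediately nullable.
No further non-terminal can be added: every production for the remaining non-terminals contains a terminal or a non-nullable non-terminal.
Nullable = { 'L' }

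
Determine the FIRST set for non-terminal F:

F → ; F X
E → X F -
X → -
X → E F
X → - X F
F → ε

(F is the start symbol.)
{ ';', ε }

From F → ; F X:
  - ';' is a terminal: add ';' and stop
From F → ε:
  - ε-production, so ε ∈ FIRST(F)

Collecting: FIRST(F) = { ';', ε }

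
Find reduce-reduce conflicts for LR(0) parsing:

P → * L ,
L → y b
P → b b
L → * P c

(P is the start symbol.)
No reduce-reduce conflicts

A reduce-reduce conflict occurs when an LR(0) state has two complete items [A → α .] and [B → β .] — both call for a reduction, and with no lookahead the parser cannot choose between them.

Augment with P' → P and build the canonical LR(0) collection (I0 = CLOSURE({[P' → . P]}), then GOTO on every symbol after a dot until no new states appear). It has 12 states:
  I0: { [P → . * L ,], [P → . b b], [P' → . P] }  — shift
  I1: { [L → . * P c], [L → . y b], [P → * . L ,] }  — shift
  I2: { [P' → P .] }  — accept
  I3: { [P → b . b] }  — shift
  I4: { [P → b b .] }  — reduce
  I5: { [L → * . P c], [P → . * L ,], [P → . b b] }  — shift
  I6: { [P → * L . ,] }  — shift
  I7: { [L → y . b] }  — shift
  I8: { [L → y b .] }  — reduce
  I9: { [P → * L , .] }  — reduce
  I10: { [L → * P . c] }  — shift
  I11: { [L → * P c .] }  — reduce

No state contains more than one complete item.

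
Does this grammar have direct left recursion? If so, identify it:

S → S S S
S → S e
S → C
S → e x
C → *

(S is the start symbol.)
Yes, S is left-recursive

S → S S S: LEFT RECURSIVE (starts with S)
S → S e: LEFT RECURSIVE (starts with S)
S → C: starts with C
S → e x: starts with e
C → *: starts with '*'

The grammar has direct left recursion on: S.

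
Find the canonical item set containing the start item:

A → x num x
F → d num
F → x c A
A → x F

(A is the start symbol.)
First, augment the grammar with A' → A
I₀ = CLOSURE({ [A' → . A] }):
  [A' → . A] has the dot before A: add [A → . x num x], [A → . x F]
No further items can be added.

I₀ = { [A → . x F], [A → . x num x], [A' → . A] }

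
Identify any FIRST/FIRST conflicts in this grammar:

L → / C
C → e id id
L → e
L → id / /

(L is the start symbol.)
No FIRST/FIRST conflicts.

A FIRST/FIRST conflict occurs when two productions N → α and N → β for the same non-terminal have FIRST(α) ∩ FIRST(β) ≠ ∅ (with ε ∈ FIRST of a nullable right-hand side, so two nullable alternatives also conflict).

Productions for L:
  L → / C: FIRST = { '/' }
  L → e: FIRST = { 'e' }
  L → id / /: FIRST = { 'id' }
C has only one production, so no FIRST/FIRST conflict is possible there.

All alternatives of each non-terminal have pairwise disjoint FIRST sets.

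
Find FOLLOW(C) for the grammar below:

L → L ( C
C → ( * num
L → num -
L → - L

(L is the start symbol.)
{ $, '(' }

In L → L ( C: C is at the end, add FOLLOW(L)

The FOLLOW sets referred to above (computed the same way, to a fixed point):
  FOLLOW(L) = { $, '(' }

Taking the union: FOLLOW(C) = { $, '(' }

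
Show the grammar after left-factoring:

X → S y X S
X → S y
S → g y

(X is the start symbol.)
Left-factoring transforms A → αβ₁ | αβ₂ into A → αA' and A' → β₁ | β₂
(α is the longest common prefix among the alternatives). Repeat until
no nonterminal has two alternatives with a common prefix.

Round 1: X has alternatives sharing prefix 'S y'. Introduce X': X → S y X'
  Add: X' → X S
  Add: X' → ε

No remaining common prefixes — done.

Resulting grammar:
X → S y X'
X' → X S
X' → ε
S → g y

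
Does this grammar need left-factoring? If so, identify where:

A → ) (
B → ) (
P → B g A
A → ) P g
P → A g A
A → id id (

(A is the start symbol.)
Left-factoring is needed when two productions for the same non-terminal
share a common prefix on the right-hand side.

Productions for A:
  A → ) (
  A → ) P g
  A → id id (
Productions for P:
  P → B g A
  P → A g A

Found common prefix ')' in productions for A

Answer: Yes, A has productions with common prefix ')'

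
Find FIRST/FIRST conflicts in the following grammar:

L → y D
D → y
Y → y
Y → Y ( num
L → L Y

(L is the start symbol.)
FIRST sets of the non-terminals at (or reachable through a nullable prefix from) the front of some alternative:
  FIRST(L) = { 'y' }
  FIRST(Y) = { 'y' }

Productions for L:
  L → y D: FIRST = { 'y' }
  L → L Y: FIRST = { 'y' }
Productions for Y:
  Y → y: FIRST = { 'y' }
  Y → Y ( num: FIRST = { 'y' }
D has only one production, so no FIRST/FIRST conflict is possible there.

Conflict for L: L → y D and L → L Y
  Overlap: { 'y' }
Conflict for Y: Y → y and Y → Y ( num
  Overlap: { 'y' }

Answer: Yes. L → y D / L → L Y on { 'y' }; Y → y / Y → Y '(' num on { 'y' }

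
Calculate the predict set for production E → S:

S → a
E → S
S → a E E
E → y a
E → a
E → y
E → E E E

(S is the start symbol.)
{ 'a' }

PREDICT(E → S) = (FIRST(RHS) \ {ε}) ∪ (FOLLOW(E) if ε ∈ FIRST(RHS), i.e. RHS ⇒* ε)
FIRST(S) = { 'a' }
FIRST(S) = { 'a' }
ε ∉ FIRST(S), so FOLLOW(E) is not added.
PREDICT(E → S) = { 'a' }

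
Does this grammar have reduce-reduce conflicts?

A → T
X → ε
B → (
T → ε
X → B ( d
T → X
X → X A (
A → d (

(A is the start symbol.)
Augment with A' → A and build the canonical LR(0) collection (I0 = CLOSURE({[A' → . A]}), then GOTO on every symbol after a dot until no new states appear). It has 12 states:
  I0: { [A → . T], [A → . d (], [A' → . A], [B → . (], [T → . X], [T → .], [X → . B ( d], [X → . X A (], [X → .] }  — shift, 2 reduces
  I1: { [B → ( .] }  — reduce
  I2: { [A' → A .] }  — accept
  I3: { [X → B . ( d] }  — shift
  I4: { [A → T .] }  — reduce
  I5: { [A → . T], [A → . d (], [B → . (], [T → . X], [T → .], [T → X .], [X → . B ( d], [X → . X A (], [X → .], [X → X . A (] }  — shift, 3 reduces
  I6: { [A → d . (] }  — shift
  I7: { [A → d ( .] }  — reduce
  I8: { [X → X A . (] }  — shift
  I9: { [X → X A ( .] }  — reduce
  I10: { [X → B ( . d] }  — shift
  I11: { [X → B ( d .] }  — reduce

I0 contains complete items [T → .], [X → .] — reduce-reduce conflict.
I5 contains complete items [T → .], [T → X .], [X → .] — reduce-reduce conflict.

Answer: Yes — I0: [T → .] vs [X → .]; I5: [T → .] vs [T → X .]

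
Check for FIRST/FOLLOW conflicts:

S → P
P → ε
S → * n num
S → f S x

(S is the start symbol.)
A FIRST/FOLLOW conflict occurs when a non-terminal N has a nullable alternative N → β (β ⇒* ε) and another alternative N → α with FIRST(α) ∩ FOLLOW(N) ≠ ∅: on such a lookahead the parser cannot decide between expanding α and letting N vanish via β.

Nullable non-terminals: P, S.
FIRST sets used below: FIRST(P) = { ε }
P has a nullable alternative but only one production, so nothing to check.

S: nullable alternative(s) S → P; FOLLOW(S) = { $, 'x' }
  S → P: FIRST \ {ε} = { } — this is the only nullable alternative, skip
  S → * n num: FIRST \ {ε} = { '*' } — disjoint from FOLLOW(S)
  S → f S x: FIRST \ {ε} = { 'f' } — disjoint from FOLLOW(S)

No FIRST/FOLLOW conflicts found.

Answer: No FIRST/FOLLOW conflicts.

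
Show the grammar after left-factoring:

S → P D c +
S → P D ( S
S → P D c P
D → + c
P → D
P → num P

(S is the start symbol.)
Left-factoring transforms A → αβ₁ | αβ₂ into A → αA' and A' → β₁ | β₂
(α is the longest common prefix among the alternatives). Repeat until
no nonterminal has two alternatives with a common prefix.

Round 1: S has alternatives sharing prefix 'P D'. Introduce S': S → P D S'
  Add: S' → c +
  Add: S' → ( S
  Add: S' → c P

Round 2: S' has alternatives sharing prefix 'c'. Introduce S'': S' → c S''
  Add: S'' → +
  Add: S'' → P

No remaining common prefixes — done.

Resulting grammar:
S → P D S'
S' → c S''
S'' → +
S'' → P
S' → ( S
D → + c
P → D
P → num P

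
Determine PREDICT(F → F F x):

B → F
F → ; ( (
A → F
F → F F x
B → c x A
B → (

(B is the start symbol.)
{ ';' }

PREDICT(F → F F x) = (FIRST(RHS) \ {ε}) ∪ (FOLLOW(F) if ε ∈ FIRST(RHS), i.e. RHS ⇒* ε)
FIRST(F) = { ';' }
FIRST(F F x) = { ';' }
ε ∉ FIRST(F F x), so FOLLOW(F) is not added.
PREDICT(F → F F x) = { ';' }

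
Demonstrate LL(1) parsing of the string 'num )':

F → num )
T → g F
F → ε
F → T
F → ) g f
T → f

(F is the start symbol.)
Stack is shown with the top on the left.

Stack    Input    Action
------------------------
F $      num ) $  output F → num )
num ) $  num ) $  match 'num'
) $      ) $      match ')'
$        $        accept

The string is accepted.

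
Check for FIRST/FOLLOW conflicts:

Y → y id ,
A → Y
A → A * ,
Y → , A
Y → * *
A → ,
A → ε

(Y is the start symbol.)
Yes. A → Y with FOLLOW(A) on { '*' }; A → A '*' ',' with FOLLOW(A) on { '*' }

A FIRST/FOLLOW conflict occurs when a non-terminal N has a nullable alternative N → β (β ⇒* ε) and another alternative N → α with FIRST(α) ∩ FOLLOW(N) ≠ ∅: on such a lookahead the parser cannot decide between expanding α and letting N vanish via β.

Nullable non-terminals: A.
FIRST sets used below: FIRST(Y) = { '*', ',', 'y' }, FIRST(A) = { '*', ',', 'y', ε }

A: nullable alternative(s) A → ε; FOLLOW(A) = { $, '*' }
  A → Y: FIRST \ {ε} = { '*', ',', 'y' } — overlaps FOLLOW(A) on { '*' }: CONFLICT
  A → A * ,: FIRST \ {ε} = { '*', ',', 'y' } — overlaps FOLLOW(A) on { '*' }: CONFLICT
  A → ,: FIRST \ {ε} = { ',' } — disjoint from FOLLOW(A)
  A → ε: FIRST \ {ε} = { } — this is the only nullable alternative, skip

Y has no nullable alternative, so no FIRST/FOLLOW check is needed there.

So the grammar has 2 FIRST/FOLLOW conflicts (marked CONFLICT above).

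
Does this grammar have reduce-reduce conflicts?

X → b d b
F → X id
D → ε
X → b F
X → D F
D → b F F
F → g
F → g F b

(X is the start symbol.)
Yes — I4: [D → .] vs [X → b F .]; I7: [D → .] vs [F → g .]

A reduce-reduce conflict occurs when an LR(0) state has two complete items [A → α .] and [B → β .] — both call for a reduction, and with no lookahead the parser cannot choose between them.

Augment with X' → X and build the canonical LR(0) collection (I0 = CLOSURE({[X' → . X]}), then GOTO on every symbol after a dot until no new states appear). It has 14 states:
  I0: { [D → . b F F], [D → .], [X → . D F], [X → . b F], [X → . b d b], [X' → . X] }  — shift, reduce
  I1: { [D → . b F F], [D → .], [F → . X id], [F → . g F b], [F → . g], [X → . D F], [X → . b F], [X → . b d b], [X → D . F] }  — shift, reduce
  I2: { [X' → X .] }  — accept
  I3: { [D → . b F F], [D → .], [D → b . F F], [F → . X id], [F → . g F b], [F → . g], [X → . D F], [X → . b F], [X → . b d b], [X → b . F], [X → b . d b] }  — shift, reduce
  I4: { [D → . b F F], [D → .], [D → b F . F], [F → . X id], [F → . g F b], [F → . g], [X → . D F], [X → . b F], [X → . b d b], [X → b F .] }  — shift, 2 reduces
  I5: { [F → X . id] }  — shift
  I6: { [X → b d . b] }  — shift
  I7: { [D → . b F F], [D → .], [F → . X id], [F → . g F b], [F → . g], [F → g . F b], [F → g .], [X → . D F], [X → . b F], [X → . b d b] }  — shift, 2 reduces
  I8: { [F → g F . b] }  — shift
  I9: { [F → g F b .] }  — reduce
  I10: { [X → b d b .] }  — reduce
  I11: { [F → X id .] }  — reduce
  I12: { [D → b F F .] }  — reduce
  I13: { [X → D F .] }  — reduce

I4 contains complete items [D → .], [X → b F .] — reduce-reduce conflict.
I7 contains complete items [D → .], [F → g .] — reduce-reduce conflict.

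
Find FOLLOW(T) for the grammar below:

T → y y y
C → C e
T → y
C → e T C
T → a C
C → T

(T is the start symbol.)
T is the start symbol, so $ ∈ FOLLOW(T).
In C → e T C: T is followed by C, add FIRST(C) \ {ε} = { 'a', 'e', 'y' }
In C → T: T is at the end, add FOLLOW(C)

The FOLLOW sets referred to above (computed the same way, to a fixed point):
  FOLLOW(C) = { $, 'a', 'e', 'y' }

Taking the union: FOLLOW(T) = { $, 'a', 'e', 'y' }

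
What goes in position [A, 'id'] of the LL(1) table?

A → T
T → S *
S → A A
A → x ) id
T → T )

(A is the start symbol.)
Empty (error entry)

To find M[A, 'id'], we find productions for A where 'id' is in the predict set (PREDICT(N → α) = (FIRST(α) \ {ε}) ∪ (FOLLOW(N) if α ⇒* ε)).

Relevant sets:
  FIRST(T) = { 'x' }

A → T: PREDICT = { 'x' }
A → x ) id: PREDICT = { 'x' }

M[A, 'id'] is empty (no production applies)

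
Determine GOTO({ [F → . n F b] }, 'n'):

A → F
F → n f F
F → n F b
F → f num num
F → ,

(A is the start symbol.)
GOTO(I, 'n') = CLOSURE({ [A → αX.β] : [A → α.Xβ] ∈ I, X = 'n' })

Items with dot before 'n', with the dot advanced:
  [F → . n F b] → [F → n . F b]
Closure of the advanced items:
  [F → n . F b] has the dot before F: add [F → . n f F], [F → . n F b], [F → . f num num], [F → . ,]

GOTO = { [F → . ,], [F → . f num num], [F → . n F b], [F → . n f F], [F → n . F b] }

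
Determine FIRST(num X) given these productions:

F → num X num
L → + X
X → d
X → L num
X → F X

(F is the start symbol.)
{ 'num' }

To compute FIRST(num X), process the symbols left to right:
Symbol num is a terminal. Add 'num' and stop.
FIRST(num X) = { 'num' }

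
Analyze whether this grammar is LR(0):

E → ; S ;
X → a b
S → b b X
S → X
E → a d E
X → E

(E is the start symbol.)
Augment with E' → E and build the canonical LR(0) collection (I0 = CLOSURE({[E' → . E]}), then GOTO on every symbol after a dot until no new states appear). It has 15 states:
  I0: { [E → . ; S ;], [E → . a d E], [E' → . E] }  — shift
  I1: { [E → . ; S ;], [E → . a d E], [E → ; . S ;], [S → . X], [S → . b b X], [X → . E], [X → . a b] }  — shift
  I2: { [E' → E .] }  — accept
  I3: { [E → a . d E] }  — shift
  I4: { [E → . ; S ;], [E → . a d E], [E → a d . E] }  — shift
  I5: { [E → a d E .] }  — reduce
  I6: { [X → E .] }  — reduce
  I7: { [E → ; S . ;] }  — shift
  I8: { [S → X .] }  — reduce
  I9: { [E → a . d E], [X → a . b] }  — shift
  I10: { [S → b . b X] }  — shift
  I11: { [E → . ; S ;], [E → . a d E], [S → b b . X], [X → . E], [X → . a b] }  — shift
  I12: { [S → b b X .] }  — reduce
  I13: { [X → a b .] }  — reduce
  I14: { [E → ; S ; .] }  — reduce

Every state is either a pure shift/goto state or contains exactly one complete item and nothing to shift — no conflicts. The grammar is LR(0).

Answer: Yes, the grammar is LR(0)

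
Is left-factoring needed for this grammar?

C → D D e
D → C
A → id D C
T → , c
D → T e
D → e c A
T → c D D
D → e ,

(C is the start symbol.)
Left-factoring is needed when two productions for the same non-terminal
share a common prefix on the right-hand side.

Productions for D:
  D → C
  D → T e
  D → e c A
  D → e ,
Productions for T:
  T → , c
  T → c D D

Found common prefix 'e' in productions for D

Answer: Yes, D has productions with common prefix 'e'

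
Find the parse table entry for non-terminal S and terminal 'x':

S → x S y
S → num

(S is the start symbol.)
To find M[S, 'x'], we find productions for S where 'x' is in the predict set (PREDICT(N → α) = (FIRST(α) \ {ε}) ∪ (FOLLOW(N) if α ⇒* ε)).

S → x S y: PREDICT = { 'x' }
  'x' is in predict set, so this production goes in M[S, 'x']
S → num: PREDICT = { 'num' }

M[S, 'x'] = S → x S y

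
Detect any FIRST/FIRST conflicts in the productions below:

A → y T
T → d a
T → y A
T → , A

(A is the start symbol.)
No FIRST/FIRST conflicts.

A FIRST/FIRST conflict occurs when two productions N → α and N → β for the same non-terminal have FIRST(α) ∩ FIRST(β) ≠ ∅ (with ε ∈ FIRST of a nullable right-hand side, so two nullable alternatives also conflict).

Productions for T:
  T → d a: FIRST = { 'd' }
  T → y A: FIRST = { 'y' }
  T → , A: FIRST = { ',' }
A has only one production, so no FIRST/FIRST conflict is possible there.

All alternatives of each non-terminal have pairwise disjoint FIRST sets.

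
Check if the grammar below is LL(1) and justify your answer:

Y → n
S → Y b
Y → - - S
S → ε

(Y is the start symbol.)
Yes, the grammar is LL(1).

A grammar is LL(1) if for each non-terminal N with multiple productions, the predict sets of those productions are pairwise disjoint, where PREDICT(N → α) = (FIRST(α) \ {ε}) ∪ (FOLLOW(N) if α ⇒* ε).

Relevant sets:
  FIRST(Y) = { '-', 'n' }
  FOLLOW(S) = { $, 'b' }

For Y:
  PREDICT(Y → n) = { 'n' }
  PREDICT(Y → '-' '-' S) = { '-' }
For S:
  PREDICT(S → Y b) = { '-', 'n' }
  PREDICT(S → ε) = { $, 'b' }

All predict sets are disjoint. The grammar IS LL(1).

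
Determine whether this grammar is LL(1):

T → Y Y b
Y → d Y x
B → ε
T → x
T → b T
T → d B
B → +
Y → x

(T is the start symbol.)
No. Predict set conflict for T: { 'x' }

A grammar is LL(1) if for each non-terminal N with multiple productions, the predict sets of those productions are pairwise disjoint, where PREDICT(N → α) = (FIRST(α) \ {ε}) ∪ (FOLLOW(N) if α ⇒* ε).

Relevant sets:
  FIRST(Y) = { 'd', 'x' }
  FOLLOW(B) = { $ }

For T:
  PREDICT(T → Y Y b) = { 'd', 'x' }
  PREDICT(T → x) = { 'x' }
  PREDICT(T → b T) = { 'b' }
  PREDICT(T → d B) = { 'd' }
For Y:
  PREDICT(Y → d Y x) = { 'd' }
  PREDICT(Y → x) = { 'x' }
For B:
  PREDICT(B → ε) = { $ }
  PREDICT(B → '+') = { '+' }

Conflict found: Predict set conflict for T: { 'x' }
The grammar is NOT LL(1).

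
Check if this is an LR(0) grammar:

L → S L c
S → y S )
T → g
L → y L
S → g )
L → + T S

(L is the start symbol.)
Yes, the grammar is LR(0)

Augment with L' → L and build the canonical LR(0) collection (I0 = CLOSURE({[L' → . L]}), then GOTO on every symbol after a dot until no new states appear). It has 17 states:
  I0: { [L → . + T S], [L → . S L c], [L → . y L], [L' → . L], [S → . g )], [S → . y S )] }  — shift
  I1: { [L → + . T S], [T → . g] }  — shift
  I2: { [L' → L .] }  — accept
  I3: { [L → . + T S], [L → . S L c], [L → . y L], [L → S . L c], [S → . g )], [S → . y S )] }  — shift
  I4: { [S → g . )] }  — shift
  I5: { [L → . + T S], [L → . S L c], [L → . y L], [L → y . L], [S → . g )], [S → . y S )], [S → y . S )] }  — shift
  I6: { [L → y L .] }  — reduce
  I7: { [L → . + T S], [L → . S L c], [L → . y L], [L → S . L c], [S → . g )], [S → . y S )], [S → y S . )] }  — shift
  I8: { [S → y S ) .] }  — reduce
  I9: { [L → S L . c] }  — shift
  I10: { [L → S L c .] }  — reduce
  I11: { [S → g ) .] }  — reduce
  I12: { [L → + T . S], [S → . g )], [S → . y S )] }  — shift
  I13: { [T → g .] }  — reduce
  I14: { [L → + T S .] }  — reduce
  I15: { [S → . g )], [S → . y S )], [S → y . S )] }  — shift
  I16: { [S → y S . )] }  — shift

Every state is either a pure shift/goto state or contains exactly one complete item and nothing to shift — no conflicts. The grammar is LR(0).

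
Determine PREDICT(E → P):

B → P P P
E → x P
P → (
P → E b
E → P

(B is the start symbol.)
PREDICT(E → P) = (FIRST(RHS) \ {ε}) ∪ (FOLLOW(E) if ε ∈ FIRST(RHS), i.e. RHS ⇒* ε)
FIRST(P) = { '(', 'x' }
FIRST(P) = { '(', 'x' }
ε ∉ FIRST(P), so FOLLOW(E) is not added.
PREDICT(E → P) = { '(', 'x' }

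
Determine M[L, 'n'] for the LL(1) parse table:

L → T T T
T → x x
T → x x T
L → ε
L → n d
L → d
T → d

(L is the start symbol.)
L → n d

To find M[L, 'n'], we find productions for L where 'n' is in the predict set (PREDICT(N → α) = (FIRST(α) \ {ε}) ∪ (FOLLOW(N) if α ⇒* ε)).

Relevant sets:
  FIRST(T) = { 'd', 'x' }
  FOLLOW(L) = { $ }

L → T T T: PREDICT = { 'd', 'x' }
L → ε: PREDICT = { $ }
L → n d: PREDICT = { 'n' }
  'n' is in predict set, so this production goes in M[L, 'n']
L → d: PREDICT = { 'd' }

M[L, 'n'] = L → n d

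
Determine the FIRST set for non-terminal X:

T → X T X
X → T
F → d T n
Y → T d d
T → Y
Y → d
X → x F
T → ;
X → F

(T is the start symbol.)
{ ';', 'd', 'x' }

To compute FIRST(X), examine every production with X on the left-hand side, reading each right-hand side left to right until a non-nullable symbol is reached.

FIRST sets of the other non-terminals involved (by the same procedure, iterated to a fixed point):
  FIRST(T) = { ';', 'd', 'x' }
  FIRST(F) = { 'd' }

From X → T:
  - T is a non-terminal: add FIRST(T) \ {ε} = { ';', 'd', 'x' }
    T is not nullable, so stop
From X → x F:
  - x is a terminal: add 'x' and stop
From X → F:
  - F is a non-terminal: add FIRST(F) \ {ε} = { 'd' }
    F is not nullable, so stop

Collecting: FIRST(X) = { ';', 'd', 'x' }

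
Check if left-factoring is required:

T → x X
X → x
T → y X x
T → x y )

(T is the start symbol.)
Left-factoring is needed when two productions for the same non-terminal
share a common prefix on the right-hand side.

Productions for T:
  T → x X
  T → y X x
  T → x y )

Found common prefix 'x' in productions for T

Answer: Yes, T has productions with common prefix 'x'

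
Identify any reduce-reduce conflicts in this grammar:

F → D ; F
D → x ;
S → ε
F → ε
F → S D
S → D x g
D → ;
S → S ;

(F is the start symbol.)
Yes — I0: [F → .] vs [S → .]; I7: [D → ; .] vs [S → S ; .]; I9: [F → .] vs [S → .]

A reduce-reduce conflict occurs when an LR(0) state has two complete items [A → α .] and [B → β .] — both call for a reduction, and with no lookahead the parser cannot choose between them.

Augment with F' → F and build the canonical LR(0) collection (I0 = CLOSURE({[F' → . F]}), then GOTO on every symbol after a dot until no new states appear). It has 13 states:
  I0: { [D → . ;], [D → . x ;], [F → . D ; F], [F → . S D], [F → .], [F' → . F], [S → . D x g], [S → . S ;], [S → .] }  — shift, 2 reduces
  I1: { [D → ; .] }  — reduce
  I2: { [F → D . ; F], [S → D . x g] }  — shift
  I3: { [F' → F .] }  — accept
  I4: { [D → . ;], [D → . x ;], [F → S . D], [S → S . ;] }  — shift
  I5: { [D → x . ;] }  — shift
  I6: { [D → x ; .] }  — reduce
  I7: { [D → ; .], [S → S ; .] }  — 2 reduces
  I8: { [F → S D .] }  — reduce
  I9: { [D → . ;], [D → . x ;], [F → . D ; F], [F → . S D], [F → .], [F → D ; . F], [S → . D x g], [S → . S ;], [S → .] }  — shift, 2 reduces
  I10: { [S → D x . g] }  — shift
  I11: { [S → D x g .] }  — reduce
  I12: { [F → D ; F .] }  — reduce

I0 contains complete items [F → .], [S → .] — reduce-reduce conflict.
I7 contains complete items [D → ; .], [S → S ; .] — reduce-reduce conflict.
I9 contains complete items [F → .], [S → .] — reduce-reduce conflict.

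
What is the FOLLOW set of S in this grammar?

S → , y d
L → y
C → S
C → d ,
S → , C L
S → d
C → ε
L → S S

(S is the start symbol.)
S is the start symbol, so $ ∈ FOLLOW(S).
In C → S: S is at the end, add FOLLOW(C)
In L → S S: S is followed by S, add FIRST(S) \ {ε} = { ',', 'd' }
In L → S S: S is at the end, add FOLLOW(L)

The FOLLOW sets referred to above (computed the same way, to a fixed point):
  FOLLOW(C) = { ',', 'd', 'y' }
  FOLLOW(L) = { $, ',', 'd', 'y' }

Taking the union: FOLLOW(S) = { $, ',', 'd', 'y' }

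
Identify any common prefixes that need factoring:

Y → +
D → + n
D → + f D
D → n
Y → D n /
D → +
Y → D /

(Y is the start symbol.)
Left-factoring is needed when two productions for the same non-terminal
share a common prefix on the right-hand side.

Productions for Y:
  Y → +
  Y → D n /
  Y → D /
Productions for D:
  D → + n
  D → + f D
  D → n
  D → +

Found common prefix 'D' in productions for Y
Found common prefix '+' in productions for D

Answer: Yes, Y has productions with common prefix 'D'; D has productions with common prefix '+'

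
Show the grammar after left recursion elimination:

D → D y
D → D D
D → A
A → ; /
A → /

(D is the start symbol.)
D → A D'
D' → y D'
D' → D D'
D' → ε
A → ; /
A → /

D is directly left-recursive. The standard transformation for
  A → A α₁ | ... | A α_m | β₁ | ... | β_n
is
  A  → β₁ A' | ... | β_n A'
  A' → α₁ A' | ... | α_m A' | ε

D → A becomes D → A D'
D → D y becomes D' → y D'
D → D D becomes D' → D D'
Add D' → ε

Productions for other non-terminals are unchanged:
  A → ; /
  A → /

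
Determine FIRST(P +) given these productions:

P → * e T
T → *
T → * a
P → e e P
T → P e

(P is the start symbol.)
FIRST sets of the non-terminals involved (from the grammar, by fixed-point iteration):
  FIRST(P) = { '*', 'e' }

To compute FIRST(P +), process the symbols left to right:
Symbol P is a non-terminal. Add FIRST(P) \ {ε} = { '*', 'e' }
P is not nullable (ε ∉ FIRST(P)), so stop here.
FIRST(P +) = { '*', 'e' }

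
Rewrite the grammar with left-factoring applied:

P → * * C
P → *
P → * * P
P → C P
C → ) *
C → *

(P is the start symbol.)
Left-factoring transforms A → αβ₁ | αβ₂ into A → αA' and A' → β₁ | β₂
(α is the longest common prefix among the alternatives). Repeat until
no nonterminal has two alternatives with a common prefix.

Round 1: P has alternatives sharing prefix '*'. Introduce P': P → * P'
  Add: P' → * C
  Add: P' → ε
  Add: P' → * P

Round 2: P' has alternatives sharing prefix '*'. Introduce P'': P' → * P''
  Add: P'' → C
  Add: P'' → P

No remaining common prefixes — done.

Resulting grammar:
P → * P'
P' → * P''
P'' → C
P'' → P
P' → ε
P → C P
C → ) *
C → *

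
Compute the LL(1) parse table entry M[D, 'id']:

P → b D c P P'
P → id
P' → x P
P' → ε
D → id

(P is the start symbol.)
To find M[D, 'id'], we find productions for D where 'id' is in the predict set (PREDICT(N → α) = (FIRST(α) \ {ε}) ∪ (FOLLOW(N) if α ⇒* ε)).

D → id: PREDICT = { 'id' }
  'id' is in predict set, so this production goes in M[D, 'id']

M[D, 'id'] = D → id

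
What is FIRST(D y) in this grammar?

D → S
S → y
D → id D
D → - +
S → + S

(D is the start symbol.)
{ '+', '-', 'id', 'y' }

FIRST sets of the non-terminals involved (from the grammar, by fixed-point iteration):
  FIRST(D) = { '+', '-', 'id', 'y' }

To compute FIRST(D y), process the symbols left to right:
Symbol D is a non-terminal. Add FIRST(D) \ {ε} = { '+', '-', 'id', 'y' }
D is not nullable (ε ∉ FIRST(D)), so stop here.
FIRST(D y) = { '+', '-', 'id', 'y' }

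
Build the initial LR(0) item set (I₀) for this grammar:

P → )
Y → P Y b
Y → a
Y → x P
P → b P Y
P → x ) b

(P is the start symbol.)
{ [P → . )], [P → . b P Y], [P → . x ) b], [P' → . P] }

First, augment the grammar with P' → P
I₀ = CLOSURE({ [P' → . P] }):
  [P' → . P] has the dot before P: add [P → . )], [P → . b P Y], [P → . x ) b]
No further items can be added.

I₀ = { [P → . )], [P → . b P Y], [P → . x ) b], [P' → . P] }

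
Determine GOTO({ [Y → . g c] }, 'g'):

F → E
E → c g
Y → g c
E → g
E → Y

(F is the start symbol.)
{ [Y → g . c] }

GOTO(I, 'g') = CLOSURE({ [A → αX.β] : [A → α.Xβ] ∈ I, X = 'g' })

Items with dot before 'g', with the dot advanced:
  [Y → . g c] → [Y → g . c]
Closure adds nothing (no advanced item has the dot before a non-terminal).

GOTO = { [Y → g . c] }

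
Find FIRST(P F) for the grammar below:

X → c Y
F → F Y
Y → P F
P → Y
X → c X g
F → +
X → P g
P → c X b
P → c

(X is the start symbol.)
{ 'c' }

FIRST sets of the non-terminals involved (from the grammar, by fixed-point iteration):
  FIRST(P) = { 'c' }

To compute FIRST(P F), process the symbols left to right:
Symbol P is a non-terminal. Add FIRST(P) \ {ε} = { 'c' }
P is not nullable (ε ∉ FIRST(P)), so stop here.
FIRST(P F) = { 'c' }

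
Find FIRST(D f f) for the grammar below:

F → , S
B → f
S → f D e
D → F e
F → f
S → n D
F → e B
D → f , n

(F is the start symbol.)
{ ',', 'e', 'f' }

FIRST sets of the non-terminals involved (from the grammar, by fixed-point iteration):
  FIRST(D) = { ',', 'e', 'f' }

To compute FIRST(D f f), process the symbols left to right:
Symbol D is a non-terminal. Add FIRST(D) \ {ε} = { ',', 'e', 'f' }
D is not nullable (ε ∉ FIRST(D)), so stop here.
FIRST(D f f) = { ',', 'e', 'f' }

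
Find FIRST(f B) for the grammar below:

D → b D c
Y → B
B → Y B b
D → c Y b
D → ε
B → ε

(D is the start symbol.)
To compute FIRST(f B), process the symbols left to right:
Symbol f is a terminal. Add 'f' and stop.
FIRST(f B) = { 'f' }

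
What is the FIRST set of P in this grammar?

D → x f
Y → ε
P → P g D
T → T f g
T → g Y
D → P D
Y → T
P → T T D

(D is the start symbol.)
{ 'g' }

FIRST sets of the other non-terminals involved (by the same procedure, iterated to a fixed point):
  FIRST(T) = { 'g' }

From P → P g D:
  - P is the symbol being defined: contributes nothing new
    P is not nullable, so stop
From P → T T D:
  - T is a non-terminal: add FIRST(T) \ {ε} = { 'g' }
    T is not nullable, so stop

Collecting: FIRST(P) = { 'g' }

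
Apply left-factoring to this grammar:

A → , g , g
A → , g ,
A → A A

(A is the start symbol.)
Left-factoring transforms A → αβ₁ | αβ₂ into A → αA' and A' → β₁ | β₂
(α is the longest common prefix among the alternatives). Repeat until
no nonterminal has two alternatives with a common prefix.

Round 1: A has alternatives sharing prefix ', g ,'. Introduce A': A → , g , A'
  Add: A' → g
  Add: A' → ε

No remaining common prefixes — done.

Resulting grammar:
A → , g , A'
A' → g
A' → ε
A → A A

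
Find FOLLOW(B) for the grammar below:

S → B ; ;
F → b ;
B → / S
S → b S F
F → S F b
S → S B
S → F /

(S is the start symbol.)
To compute FOLLOW(B), find every occurrence of B on a right-hand side N → α B β: add FIRST(β) \ {ε}, and if β is empty or nullable also add FOLLOW(N). Iterate to a fixed point.

In S → B ; ;: B is followed by ';' ';', add FIRST(';' ';') \ {ε} = { ';' }
In S → S B: B is at the end, add FOLLOW(S)

The FOLLOW sets referred to above (computed the same way, to a fixed point):
  FOLLOW(S) = { $, '/', ';', 'b' }

Taking the union: FOLLOW(B) = { $, '/', ';', 'b' }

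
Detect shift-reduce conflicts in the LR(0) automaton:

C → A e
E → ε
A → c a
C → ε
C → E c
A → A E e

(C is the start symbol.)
Yes — I0: [C → .] vs [A → . c a]; I1: [E → .] vs [C → A . e]

A shift-reduce conflict occurs when an LR(0) state has both:
  - a complete (reduce) item [A → α .] (dot at the end), and
  - a shift item [B → β . c γ] (dot before a terminal).

Augment with C' → C and build the canonical LR(0) collection (I0 = CLOSURE({[C' → . C]}), then GOTO on every symbol after a dot until no new states appear). It has 10 states:
  I0: { [A → . A E e], [A → . c a], [C → . A e], [C → . E c], [C → .], [C' → . C], [E → .] }  — shift, 2 reduces
  I1: { [A → A . E e], [C → A . e], [E → .] }  — shift, reduce
  I2: { [C' → C .] }  — accept
  I3: { [C → E . c] }  — shift
  I4: { [A → c . a] }  — shift
  I5: { [A → c a .] }  — reduce
  I6: { [C → E c .] }  — reduce
  I7: { [A → A E . e] }  — shift
  I8: { [C → A e .] }  — reduce
  I9: { [A → A E e .] }  — reduce

I0 contains reduce items [C → .], [E → .] and shift item [A → . c a] — shift-reduce conflict.
I1 contains reduce item [E → .] and shift item [C → A . e] — shift-reduce conflict.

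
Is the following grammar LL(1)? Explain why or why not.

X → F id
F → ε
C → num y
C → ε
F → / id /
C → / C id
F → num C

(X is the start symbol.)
Relevant sets:
  FOLLOW(F) = { 'id' }
  FOLLOW(C) = { 'id' }

For F:
  PREDICT(F → ε) = { 'id' }
  PREDICT(F → '/' id '/') = { '/' }
  PREDICT(F → num C) = { 'num' }
For C:
  PREDICT(C → num y) = { 'num' }
  PREDICT(C → ε) = { 'id' }
  PREDICT(C → '/' C id) = { '/' }
X has a single production, so nothing to check there.

All predict sets are disjoint. The grammar IS LL(1).

Answer: Yes, the grammar is LL(1).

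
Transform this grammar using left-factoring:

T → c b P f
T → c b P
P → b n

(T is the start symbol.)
Left-factoring transforms A → αβ₁ | αβ₂ into A → αA' and A' → β₁ | β₂
(α is the longest common prefix among the alternatives). Repeat until
no nonterminal has two alternatives with a common prefix.

Round 1: T has alternatives sharing prefix 'c b P'. Introduce T': T → c b P T'
  Add: T' → f
  Add: T' → ε

No remaining common prefixes — done.

Resulting grammar:
T → c b P T'
T' → f
T' → ε
P → b n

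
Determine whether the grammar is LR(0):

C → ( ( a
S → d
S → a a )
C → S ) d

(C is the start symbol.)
Yes, the grammar is LR(0)

A grammar is LR(0) if no state in the canonical LR(0) collection has:
  - both a shift item (dot before a terminal) and a complete item (shift-reduce conflict), or
  - two or more complete items (reduce-reduce conflict; the accept item [C' → C .] counts as a complete item here).

Augment with C' → C and build the canonical LR(0) collection (I0 = CLOSURE({[C' → . C]}), then GOTO on every symbol after a dot until no new states appear). It has 12 states:
  I0: { [C → . ( ( a], [C → . S ) d], [C' → . C], [S → . a a )], [S → . d] }  — shift
  I1: { [C → ( . ( a] }  — shift
  I2: { [C' → C .] }  — accept
  I3: { [C → S . ) d] }  — shift
  I4: { [S → a . a )] }  — shift
  I5: { [S → d .] }  — reduce
  I6: { [S → a a . )] }  — shift
  I7: { [S → a a ) .] }  — reduce
  I8: { [C → S ) . d] }  — shift
  I9: { [C → S ) d .] }  — reduce
  I10: { [C → ( ( . a] }  — shift
  I11: { [C → ( ( a .] }  — reduce

Every state is either a pure shift/goto state or contains exactly one complete item and nothing to shift — no conflicts. The grammar is LR(0).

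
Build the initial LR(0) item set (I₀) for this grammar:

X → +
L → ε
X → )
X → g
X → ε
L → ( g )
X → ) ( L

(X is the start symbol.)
First, augment the grammar with X' → X
I₀ = CLOSURE({ [X' → . X] }):
  [X' → . X] has the dot before X: add [X → . +], [X → . )], [X → . g], [X → .], [X → . ) ( L]
No further items can be added.

I₀ = { [X → . ) ( L], [X → . )], [X → . +], [X → . g], [X → .], [X' → . X] }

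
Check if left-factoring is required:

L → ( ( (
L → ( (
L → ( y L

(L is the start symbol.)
Yes, L has productions with common prefix '('

Left-factoring is needed when two productions for the same non-terminal
share a common prefix on the right-hand side.

Productions for L:
  L → ( ( (
  L → ( (
  L → ( y L

Found common prefix '(' in productions for L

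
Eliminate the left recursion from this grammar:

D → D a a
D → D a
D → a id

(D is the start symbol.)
D is directly left-recursive. The standard transformation for
  A → A α₁ | ... | A α_m | β₁ | ... | β_n
is
  A  → β₁ A' | ... | β_n A'
  A' → α₁ A' | ... | α_m A' | ε

D → a id becomes D → a id D'
D → D a a becomes D' → a a D'
D → D a becomes D' → a D'
Add D' → ε

Resulting grammar:
D → a id D'
D' → a a D'
D' → a D'
D' → ε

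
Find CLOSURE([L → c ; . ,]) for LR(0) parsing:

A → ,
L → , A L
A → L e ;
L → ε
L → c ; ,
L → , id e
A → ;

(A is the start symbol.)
{ [L → c ; . ,] }

Start with: [L → c ; . ,]
The dot precedes the terminal ',', so nothing is added.

CLOSURE = { [L → c ; . ,] }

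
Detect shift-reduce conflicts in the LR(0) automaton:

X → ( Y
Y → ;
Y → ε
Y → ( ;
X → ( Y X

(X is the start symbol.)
A shift-reduce conflict occurs when an LR(0) state has both:
  - a complete (reduce) item [A → α .] (dot at the end), and
  - a shift item [B → β . c γ] (dot before a terminal).

Augment with X' → X and build the canonical LR(0) collection (I0 = CLOSURE({[X' → . X]}), then GOTO on every symbol after a dot until no new states appear). It has 8 states:
  I0: { [X → . ( Y X], [X → . ( Y], [X' → . X] }  — shift
  I1: { [X → ( . Y X], [X → ( . Y], [Y → . ( ;], [Y → . ;], [Y → .] }  — shift, reduce
  I2: { [X' → X .] }  — accept
  I3: { [Y → ( . ;] }  — shift
  I4: { [Y → ; .] }  — reduce
  I5: { [X → ( Y . X], [X → ( Y .], [X → . ( Y X], [X → . ( Y] }  — shift, reduce
  I6: { [X → ( Y X .] }  — reduce
  I7: { [Y → ( ; .] }  — reduce

I1 contains reduce item [Y → .] and shift items [Y → . ( ;], [Y → . ;] — shift-reduce conflict.
I5 contains reduce item [X → ( Y .] and shift items [X → . ( Y], [X → . ( Y X] — shift-reduce conflict.

Answer: Yes — I1: [Y → .] vs [Y → . ( ;]; I5: [X → ( Y .] vs [X → . ( Y]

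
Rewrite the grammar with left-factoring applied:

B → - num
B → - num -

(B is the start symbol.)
B → - num B'
B' → ε
B' → -

Left-factoring transforms A → αβ₁ | αβ₂ into A → αA' and A' → β₁ | β₂
(α is the longest common prefix among the alternatives). Repeat until
no nonterminal has two alternatives with a common prefix.

Round 1: B has alternatives sharing prefix '- num'. Introduce B': B → - num B'
  Add: B' → ε
  Add: B' → -

No remaining common prefixes — done.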